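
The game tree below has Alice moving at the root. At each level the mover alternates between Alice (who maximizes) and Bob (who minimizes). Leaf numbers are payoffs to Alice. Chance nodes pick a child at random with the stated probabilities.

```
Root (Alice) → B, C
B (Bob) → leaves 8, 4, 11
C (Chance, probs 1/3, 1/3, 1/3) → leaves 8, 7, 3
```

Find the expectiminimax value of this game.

B (Bob): min(8, 4, 11) = 4
C (Chance): 1/3·8 + 1/3·7 + 1/3·3 = 6
Root (Alice): max(4, 6) = 6

6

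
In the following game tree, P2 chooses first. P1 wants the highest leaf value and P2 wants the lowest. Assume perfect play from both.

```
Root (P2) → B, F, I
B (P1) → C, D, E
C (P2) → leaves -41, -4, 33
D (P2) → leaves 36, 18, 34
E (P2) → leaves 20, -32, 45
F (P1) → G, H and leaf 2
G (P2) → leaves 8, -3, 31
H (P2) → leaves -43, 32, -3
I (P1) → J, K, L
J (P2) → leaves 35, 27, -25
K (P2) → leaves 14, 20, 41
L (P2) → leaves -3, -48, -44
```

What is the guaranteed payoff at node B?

18

C: min(-41, -4, 33) = -41
D: min(36, 18, 34) = 18
E: min(20, -32, 45) = -32
B: max(-41, 18, -32) = 18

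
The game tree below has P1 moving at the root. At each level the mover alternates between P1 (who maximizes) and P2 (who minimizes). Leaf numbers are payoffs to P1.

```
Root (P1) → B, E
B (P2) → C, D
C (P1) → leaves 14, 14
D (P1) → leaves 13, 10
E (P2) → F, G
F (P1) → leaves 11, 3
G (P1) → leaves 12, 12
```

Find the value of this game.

13

C (P1): max(14, 14) = 14
D (P1): max(13, 10) = 13
B (P2): min(14, 13) = 13
F (P1): max(11, 3) = 11
G (P1): max(12, 12) = 12
E (P2): min(11, 12) = 11
Root (P1): max(13, 11) = 13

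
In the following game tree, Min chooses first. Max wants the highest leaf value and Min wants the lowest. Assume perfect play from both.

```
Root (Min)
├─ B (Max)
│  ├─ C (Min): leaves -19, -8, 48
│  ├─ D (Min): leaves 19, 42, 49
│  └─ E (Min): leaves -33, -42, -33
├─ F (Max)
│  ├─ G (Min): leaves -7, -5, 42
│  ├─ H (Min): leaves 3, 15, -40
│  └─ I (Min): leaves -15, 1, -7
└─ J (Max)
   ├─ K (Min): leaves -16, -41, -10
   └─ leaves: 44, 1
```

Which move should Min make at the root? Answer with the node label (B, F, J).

F

C (Min): min(-19, -8, 48) = -19
D (Min): min(19, 42, 49) = 19
E (Min): min(-33, -42, -33) = -42
B (Max): max(-19, 19, -42) = 19
G (Min): min(-7, -5, 42) = -7
H (Min): min(3, 15, -40) = -40
I (Min): min(-15, 1, -7) = -15
F (Max): max(-7, -40, -15) = -7
K (Min): min(-16, -41, -10) = -41
J (Max): max(-41, 44, 1) = 44
Root (Min): min(19, -7, 44) = -7
Min picks the child with the lowest value: F (value -7).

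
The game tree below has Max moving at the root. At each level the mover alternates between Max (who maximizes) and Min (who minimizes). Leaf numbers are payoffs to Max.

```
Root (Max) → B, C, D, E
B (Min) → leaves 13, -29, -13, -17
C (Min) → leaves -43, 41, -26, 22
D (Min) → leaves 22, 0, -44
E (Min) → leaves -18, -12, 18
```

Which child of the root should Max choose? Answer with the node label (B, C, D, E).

E

B (Min): min(13, -29, -13, -17) = -29
C (Min): min(-43, 41, -26, 22) = -43
D (Min): min(22, 0, -44) = -44
E (Min): min(-18, -12, 18) = -18
Root (Max): max(-29, -43, -44, -18) = -18
Max picks the child with the highest value: E (value -18).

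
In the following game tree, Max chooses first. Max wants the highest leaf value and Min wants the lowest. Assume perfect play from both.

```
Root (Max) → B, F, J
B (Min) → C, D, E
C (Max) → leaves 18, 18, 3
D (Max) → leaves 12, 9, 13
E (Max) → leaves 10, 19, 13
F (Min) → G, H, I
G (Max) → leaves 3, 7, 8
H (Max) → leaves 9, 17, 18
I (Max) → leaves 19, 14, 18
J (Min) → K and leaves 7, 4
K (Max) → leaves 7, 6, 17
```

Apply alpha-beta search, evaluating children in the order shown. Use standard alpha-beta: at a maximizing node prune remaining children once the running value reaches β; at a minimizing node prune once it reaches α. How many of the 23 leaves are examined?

15

C [α=-∞,β=+∞]: v=18
D [α=-∞,β=18]: v=13
E [α=-∞,β=13]: v=19 after child 2 ≥ β → β-cutoff, skip 1
B [α=-∞,β=+∞]: v=13
G [α=13,β=+∞]: v=8
F [α=13,β=+∞]: v=8 after child 1 ≤ α → α-cutoff, skip 2
K [α=13,β=+∞]: v=17
J [α=13,β=+∞]: v=7 after child 2 ≤ α → α-cutoff, skip 1
Root [α=-∞,β=+∞]: v=13
Leaves evaluated: 15 of 23.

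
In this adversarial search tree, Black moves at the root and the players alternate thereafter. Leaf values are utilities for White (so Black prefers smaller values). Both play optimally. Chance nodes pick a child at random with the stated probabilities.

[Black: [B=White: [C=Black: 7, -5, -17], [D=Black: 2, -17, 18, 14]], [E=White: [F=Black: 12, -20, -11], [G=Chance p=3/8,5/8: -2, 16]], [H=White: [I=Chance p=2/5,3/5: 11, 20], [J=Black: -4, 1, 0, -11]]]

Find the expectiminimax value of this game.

-17

C (Black): min(7, -5, -17) = -17
D (Black): min(2, -17, 18, 14) = -17
B (White): max(-17, -17) = -17
F (Black): min(12, -20, -11) = -20
G (Chance): 3/8·-2 + 5/8·16 = 9.25
E (White): max(-20, 9.25) = 9.25
I (Chance): 2/5·11 + 3/5·20 = 16.4
J (Black): min(-4, 1, 0, -11) = -11
H (White): max(16.4, -11) = 16.4
Root (Black): min(-17, 9.25, 16.4) = -17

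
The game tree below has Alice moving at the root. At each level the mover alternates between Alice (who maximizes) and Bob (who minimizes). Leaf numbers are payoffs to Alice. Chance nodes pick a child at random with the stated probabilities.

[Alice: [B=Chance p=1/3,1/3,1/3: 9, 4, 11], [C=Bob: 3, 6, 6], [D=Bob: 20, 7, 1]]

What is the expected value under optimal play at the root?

8

B (Chance): 1/3·9 + 1/3·4 + 1/3·11 = 8
C (Bob): min(3, 6, 6) = 3
D (Bob): min(20, 7, 1) = 1
Root (Alice): max(8, 3, 1) = 8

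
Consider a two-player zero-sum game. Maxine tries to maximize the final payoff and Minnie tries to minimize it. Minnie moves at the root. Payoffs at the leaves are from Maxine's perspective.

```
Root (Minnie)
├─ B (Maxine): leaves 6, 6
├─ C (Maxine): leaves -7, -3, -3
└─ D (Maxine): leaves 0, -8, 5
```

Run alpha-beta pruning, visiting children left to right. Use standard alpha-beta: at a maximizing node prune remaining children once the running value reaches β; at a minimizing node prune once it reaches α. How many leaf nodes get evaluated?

6

B [α=-∞,β=+∞]: v=6
C [α=-∞,β=6]: v=-3
D [α=-∞,β=-3]: v=0 after child 1 ≥ β → β-cutoff, skip 2
Root [α=-∞,β=+∞]: v=-3
Leaves evaluated: 6 of 8.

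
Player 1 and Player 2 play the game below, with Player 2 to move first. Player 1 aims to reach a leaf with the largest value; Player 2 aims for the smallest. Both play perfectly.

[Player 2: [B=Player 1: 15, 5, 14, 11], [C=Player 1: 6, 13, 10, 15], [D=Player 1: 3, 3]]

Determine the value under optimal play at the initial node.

3

B (Player 1): max(15, 5, 14, 11) = 15
C (Player 1): max(6, 13, 10, 15) = 15
D (Player 1): max(3, 3) = 3
Root (Player 2): min(15, 15, 3) = 3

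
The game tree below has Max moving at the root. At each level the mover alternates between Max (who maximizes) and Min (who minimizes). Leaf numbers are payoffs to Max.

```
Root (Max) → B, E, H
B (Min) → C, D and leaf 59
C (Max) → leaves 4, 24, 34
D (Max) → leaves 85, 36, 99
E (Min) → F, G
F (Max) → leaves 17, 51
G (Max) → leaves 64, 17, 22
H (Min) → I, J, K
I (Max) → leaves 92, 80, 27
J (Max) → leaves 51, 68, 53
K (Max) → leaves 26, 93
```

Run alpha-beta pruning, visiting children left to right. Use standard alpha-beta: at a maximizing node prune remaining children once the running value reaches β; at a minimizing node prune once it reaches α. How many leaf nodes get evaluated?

C [α=-∞,β=+∞]: v=34
D [α=-∞,β=34]: v=85 after child 1 ≥ β → β-cutoff, skip 2
B [α=-∞,β=+∞]: v=34
F [α=34,β=+∞]: v=51
G [α=34,β=51]: v=64 after child 1 ≥ β → β-cutoff, skip 2
E [α=34,β=+∞]: v=51
I [α=51,β=+∞]: v=92
J [α=51,β=92]: v=68
K [α=51,β=68]: v=93
H [α=51,β=+∞]: v=68
Root [α=-∞,β=+∞]: v=68
Leaves evaluated: 16 of 20.

16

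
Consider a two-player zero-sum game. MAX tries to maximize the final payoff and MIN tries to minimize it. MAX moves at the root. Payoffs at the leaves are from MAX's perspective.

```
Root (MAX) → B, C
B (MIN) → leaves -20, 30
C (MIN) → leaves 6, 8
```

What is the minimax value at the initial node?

B (MIN): min(-20, 30) = -20
C (MIN): min(6, 8) = 6
Root (MAX): max(-20, 6) = 6

6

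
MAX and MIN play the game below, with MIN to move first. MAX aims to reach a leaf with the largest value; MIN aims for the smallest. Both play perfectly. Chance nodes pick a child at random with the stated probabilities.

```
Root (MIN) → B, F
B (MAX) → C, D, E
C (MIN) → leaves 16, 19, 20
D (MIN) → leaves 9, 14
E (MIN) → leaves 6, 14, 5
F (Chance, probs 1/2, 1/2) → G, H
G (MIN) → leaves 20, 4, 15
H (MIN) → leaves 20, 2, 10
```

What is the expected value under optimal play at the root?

C (MIN): min(16, 19, 20) = 16
D (MIN): min(9, 14) = 9
E (MIN): min(6, 14, 5) = 5
B (MAX): max(16, 9, 5) = 16
G (MIN): min(20, 4, 15) = 4
H (MIN): min(20, 2, 10) = 2
F (Chance): 1/2·4 + 1/2·2 = 3
Root (MIN): min(16, 3) = 3

3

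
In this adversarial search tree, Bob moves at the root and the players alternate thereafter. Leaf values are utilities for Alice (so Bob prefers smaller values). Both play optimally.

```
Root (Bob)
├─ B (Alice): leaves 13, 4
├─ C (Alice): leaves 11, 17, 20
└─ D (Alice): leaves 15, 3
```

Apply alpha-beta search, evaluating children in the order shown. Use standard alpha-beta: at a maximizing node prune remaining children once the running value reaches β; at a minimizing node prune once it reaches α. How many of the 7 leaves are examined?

B [α=-∞,β=+∞]: v=13
C [α=-∞,β=13]: v=17 after child 2 ≥ β → β-cutoff, skip 1
D [α=-∞,β=13]: v=15 after child 1 ≥ β → β-cutoff, skip 1
Root [α=-∞,β=+∞]: v=13
Leaves evaluated: 5 of 7.

5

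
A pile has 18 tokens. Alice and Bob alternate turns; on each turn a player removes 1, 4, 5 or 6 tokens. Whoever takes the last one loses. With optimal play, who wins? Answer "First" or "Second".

First

W/L table (W = player to move can force a win):
i:   0  1  2  3  4  5  6  7  8  9 10 11 12 13 14 15 16 17 18
     W  L  W  L  W  W  W  W  W  W  L  W  L  W  W  W  W  W  W
Position 18 is W, so the first player wins.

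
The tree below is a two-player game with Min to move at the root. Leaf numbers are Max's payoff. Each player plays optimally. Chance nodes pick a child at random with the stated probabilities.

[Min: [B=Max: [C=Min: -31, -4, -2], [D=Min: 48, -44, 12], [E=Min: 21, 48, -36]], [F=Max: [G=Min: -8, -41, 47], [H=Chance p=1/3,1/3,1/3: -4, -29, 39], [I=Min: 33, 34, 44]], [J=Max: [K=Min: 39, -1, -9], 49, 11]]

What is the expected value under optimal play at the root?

-31

C (Min): min(-31, -4, -2) = -31
D (Min): min(48, -44, 12) = -44
E (Min): min(21, 48, -36) = -36
B (Max): max(-31, -44, -36) = -31
G (Min): min(-8, -41, 47) = -41
H (Chance): 1/3·-4 + 1/3·-29 + 1/3·39 = 2
I (Min): min(33, 34, 44) = 33
F (Max): max(-41, 2, 33) = 33
K (Min): min(39, -1, -9) = -9
J (Max): max(-9, 49, 11) = 49
Root (Min): min(-31, 33, 49) = -31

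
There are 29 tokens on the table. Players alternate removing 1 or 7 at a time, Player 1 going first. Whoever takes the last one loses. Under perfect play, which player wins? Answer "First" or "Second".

Second

Compute winning (W) and losing (L) positions by backward induction:
i:   0  1  2  3  4  5  6  7  8  9 10 11 12 13 14 15 16 17 18 19 20 21 22 23 24 25 26 27 28 29
     W  L  W  L  W  L  W  L  W  L  W  L  W  L  W  L  W  L  W  L  W  L  W  L  W  L  W  L  W  L
Position 29 is L, so the second player wins.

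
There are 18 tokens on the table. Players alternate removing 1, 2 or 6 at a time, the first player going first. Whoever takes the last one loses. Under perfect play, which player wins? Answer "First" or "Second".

Second

Positions where the player to move wins (W) vs loses (L):
i:   0  1  2  3  4  5  6  7  8  9 10 11 12 13 14 15 16 17 18
     W  L  W  W  L  W  W  W  L  W  W  L  W  W  W  L  W  W  L
Position 18 is L, so the second player wins.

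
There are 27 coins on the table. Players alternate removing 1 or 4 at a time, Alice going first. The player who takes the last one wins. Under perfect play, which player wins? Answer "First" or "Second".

Compute winning (W) and losing (L) positions by backward induction:
i:   0  1  2  3  4  5  6  7  8  9 10 11 12 13 14 15 16 17 18 19 20 21 22 23 24 25 26 27
     L  W  L  W  W  L  W  L  W  W  L  W  L  W  W  L  W  L  W  W  L  W  L  W  W  L  W  L
Position 27 is L, so the second player wins.

Second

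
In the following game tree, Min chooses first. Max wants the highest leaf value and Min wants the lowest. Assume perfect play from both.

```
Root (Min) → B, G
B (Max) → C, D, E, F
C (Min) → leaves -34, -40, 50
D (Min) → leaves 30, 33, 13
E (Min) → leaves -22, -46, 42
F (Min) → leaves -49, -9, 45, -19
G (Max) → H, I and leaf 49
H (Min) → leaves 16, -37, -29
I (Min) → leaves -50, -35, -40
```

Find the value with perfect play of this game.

13

C (Min): min(-34, -40, 50) = -40
D (Min): min(30, 33, 13) = 13
E (Min): min(-22, -46, 42) = -46
F (Min): min(-49, -9, 45, -19) = -49
B (Max): max(-40, 13, -46, -49) = 13
H (Min): min(16, -37, -29) = -37
I (Min): min(-50, -35, -40) = -50
G (Max): max(-37, -50, 49) = 49
Root (Min): min(13, 49) = 13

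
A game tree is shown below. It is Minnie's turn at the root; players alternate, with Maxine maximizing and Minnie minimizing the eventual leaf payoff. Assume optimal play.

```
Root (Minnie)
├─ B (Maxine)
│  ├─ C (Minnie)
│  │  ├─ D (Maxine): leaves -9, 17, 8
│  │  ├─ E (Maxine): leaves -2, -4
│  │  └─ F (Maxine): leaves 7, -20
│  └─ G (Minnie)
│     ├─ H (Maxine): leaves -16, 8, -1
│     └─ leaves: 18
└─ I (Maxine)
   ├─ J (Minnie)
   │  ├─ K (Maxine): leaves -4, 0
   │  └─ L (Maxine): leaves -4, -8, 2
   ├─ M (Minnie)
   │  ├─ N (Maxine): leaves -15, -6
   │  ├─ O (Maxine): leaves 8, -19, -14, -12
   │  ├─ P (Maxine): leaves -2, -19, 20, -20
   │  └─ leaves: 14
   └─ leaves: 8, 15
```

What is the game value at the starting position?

D (Maxine): max(-9, 17, 8) = 17
E (Maxine): max(-2, -4) = -2
F (Maxine): max(7, -20) = 7
C (Minnie): min(17, -2, 7) = -2
H (Maxine): max(-16, 8, -1) = 8
G (Minnie): min(8, 18) = 8
B (Maxine): max(-2, 8) = 8
K (Maxine): max(-4, 0) = 0
L (Maxine): max(-4, -8, 2) = 2
J (Minnie): min(0, 2) = 0
N (Maxine): max(-15, -6) = -6
O (Maxine): max(8, -19, -14, -12) = 8
P (Maxine): max(-2, -19, 20, -20) = 20
M (Minnie): min(-6, 8, 20, 14) = -6
I (Maxine): max(0, -6, 8, 15) = 15
Root (Minnie): min(8, 15) = 8

8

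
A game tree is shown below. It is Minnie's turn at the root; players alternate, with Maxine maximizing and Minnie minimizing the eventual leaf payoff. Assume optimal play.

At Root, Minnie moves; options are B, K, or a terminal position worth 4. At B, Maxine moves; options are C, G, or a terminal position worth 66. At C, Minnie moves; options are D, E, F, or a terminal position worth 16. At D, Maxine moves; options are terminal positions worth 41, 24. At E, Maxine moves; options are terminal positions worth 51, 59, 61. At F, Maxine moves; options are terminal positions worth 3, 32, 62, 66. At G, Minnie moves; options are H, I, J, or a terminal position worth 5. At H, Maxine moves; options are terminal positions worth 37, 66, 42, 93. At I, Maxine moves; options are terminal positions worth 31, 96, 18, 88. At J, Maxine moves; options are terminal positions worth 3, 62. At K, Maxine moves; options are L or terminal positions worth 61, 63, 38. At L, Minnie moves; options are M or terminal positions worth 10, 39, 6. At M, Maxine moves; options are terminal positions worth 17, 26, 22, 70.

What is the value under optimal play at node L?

M: max(17, 26, 22, 70) = 70
L: min(70, 10, 39, 6) = 6

6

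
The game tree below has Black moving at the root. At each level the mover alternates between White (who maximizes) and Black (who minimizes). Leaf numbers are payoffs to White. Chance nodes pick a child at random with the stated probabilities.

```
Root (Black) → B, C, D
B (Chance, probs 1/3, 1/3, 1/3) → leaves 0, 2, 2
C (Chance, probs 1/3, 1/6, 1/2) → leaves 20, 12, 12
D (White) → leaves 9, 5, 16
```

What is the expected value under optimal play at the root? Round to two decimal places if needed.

1.33

B (Chance): 1/3·0 + 1/3·2 + 1/3·2 = 1.33
C (Chance): 1/3·20 + 1/6·12 + 1/2·12 = 14.67
D (White): max(9, 5, 16) = 16
Root (Black): min(1.33, 14.67, 16) = 1.33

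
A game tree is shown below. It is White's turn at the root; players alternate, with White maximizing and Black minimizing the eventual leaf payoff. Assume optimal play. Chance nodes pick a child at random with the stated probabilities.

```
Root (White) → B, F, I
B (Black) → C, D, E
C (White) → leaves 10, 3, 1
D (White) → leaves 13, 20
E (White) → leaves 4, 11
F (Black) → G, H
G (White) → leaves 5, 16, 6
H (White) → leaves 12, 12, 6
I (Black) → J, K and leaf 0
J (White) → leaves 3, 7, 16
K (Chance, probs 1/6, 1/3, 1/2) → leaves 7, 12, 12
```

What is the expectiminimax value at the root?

C (White): max(10, 3, 1) = 10
D (White): max(13, 20) = 20
E (White): max(4, 11) = 11
B (Black): min(10, 20, 11) = 10
G (White): max(5, 16, 6) = 16
H (White): max(12, 12, 6) = 12
F (Black): min(16, 12) = 12
J (White): max(3, 7, 16) = 16
K (Chance): 1/6·7 + 1/3·12 + 1/2·12 = 11.17
I (Black): min(16, 11.17, 0) = 0
Root (White): max(10, 12, 0) = 12

12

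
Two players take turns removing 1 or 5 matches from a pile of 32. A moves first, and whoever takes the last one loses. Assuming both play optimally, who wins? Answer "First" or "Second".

Mark each pile size as W (mover wins) or L (mover loses):
i:   0  1  2  3  4  5  6  7  8  9 10 11 12 13 14 15 16 17 18 19 20 21 22 23 24 25 26 27 28 29 30 31 32
     W  L  W  L  W  L  W  L  W  L  W  L  W  L  W  L  W  L  W  L  W  L  W  L  W  L  W  L  W  L  W  L  W
Position 32 is W, so the first player wins.

First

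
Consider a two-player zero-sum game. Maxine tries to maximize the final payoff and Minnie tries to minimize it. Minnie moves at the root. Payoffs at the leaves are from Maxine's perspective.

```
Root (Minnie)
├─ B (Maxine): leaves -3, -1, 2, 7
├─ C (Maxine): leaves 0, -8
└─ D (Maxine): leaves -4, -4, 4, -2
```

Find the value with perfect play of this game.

B (Maxine): max(-3, -1, 2, 7) = 7
C (Maxine): max(0, -8) = 0
D (Maxine): max(-4, -4, 4, -2) = 4
Root (Minnie): min(7, 0, 4) = 0

0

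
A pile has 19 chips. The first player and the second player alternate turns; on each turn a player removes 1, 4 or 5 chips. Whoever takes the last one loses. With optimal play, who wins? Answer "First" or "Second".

W/L table (W = player to move can force a win):
i:   0  1  2  3  4  5  6  7  8  9 10 11 12 13 14 15 16 17 18 19
     W  L  W  L  W  W  W  W  W  L  W  L  W  W  W  W  W  L  W  L
Position 19 is L, so the second player wins.

Second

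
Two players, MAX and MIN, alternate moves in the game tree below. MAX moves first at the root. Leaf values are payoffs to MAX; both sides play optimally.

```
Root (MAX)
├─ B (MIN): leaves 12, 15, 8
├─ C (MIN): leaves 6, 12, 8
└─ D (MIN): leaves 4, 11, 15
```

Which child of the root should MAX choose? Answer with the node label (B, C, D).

B

B (MIN): min(12, 15, 8) = 8
C (MIN): min(6, 12, 8) = 6
D (MIN): min(4, 11, 15) = 4
Root (MAX): max(8, 6, 4) = 8
MAX picks the child with the highest value: B (value 8).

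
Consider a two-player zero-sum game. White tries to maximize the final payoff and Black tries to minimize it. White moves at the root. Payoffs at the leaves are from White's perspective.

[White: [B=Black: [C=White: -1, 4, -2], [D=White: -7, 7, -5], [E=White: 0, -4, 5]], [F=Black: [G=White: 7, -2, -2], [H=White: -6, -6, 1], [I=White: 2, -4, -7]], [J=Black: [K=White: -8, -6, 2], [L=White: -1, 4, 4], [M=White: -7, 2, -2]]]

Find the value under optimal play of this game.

C (White): max(-1, 4, -2) = 4
D (White): max(-7, 7, -5) = 7
E (White): max(0, -4, 5) = 5
B (Black): min(4, 7, 5) = 4
G (White): max(7, -2, -2) = 7
H (White): max(-6, -6, 1) = 1
I (White): max(2, -4, -7) = 2
F (Black): min(7, 1, 2) = 1
K (White): max(-8, -6, 2) = 2
L (White): max(-1, 4, 4) = 4
M (White): max(-7, 2, -2) = 2
J (Black): min(2, 4, 2) = 2
Root (White): max(4, 1, 2) = 4

4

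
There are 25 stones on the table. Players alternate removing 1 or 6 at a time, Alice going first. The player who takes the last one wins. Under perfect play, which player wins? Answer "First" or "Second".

Second

Mark each pile size as W (mover wins) or L (mover loses):
i:   0  1  2  3  4  5  6  7  8  9 10 11 12 13 14 15 16 17 18 19 20 21 22 23 24 25
     L  W  L  W  L  W  W  L  W  L  W  L  W  W  L  W  L  W  L  W  W  L  W  L  W  L
Position 25 is L, so the second player wins.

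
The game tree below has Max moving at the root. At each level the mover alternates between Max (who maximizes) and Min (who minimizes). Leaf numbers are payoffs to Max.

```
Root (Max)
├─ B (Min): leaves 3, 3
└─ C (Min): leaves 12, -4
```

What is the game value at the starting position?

B (Min): min(3, 3) = 3
C (Min): min(12, -4) = -4
Root (Max): max(3, -4) = 3

3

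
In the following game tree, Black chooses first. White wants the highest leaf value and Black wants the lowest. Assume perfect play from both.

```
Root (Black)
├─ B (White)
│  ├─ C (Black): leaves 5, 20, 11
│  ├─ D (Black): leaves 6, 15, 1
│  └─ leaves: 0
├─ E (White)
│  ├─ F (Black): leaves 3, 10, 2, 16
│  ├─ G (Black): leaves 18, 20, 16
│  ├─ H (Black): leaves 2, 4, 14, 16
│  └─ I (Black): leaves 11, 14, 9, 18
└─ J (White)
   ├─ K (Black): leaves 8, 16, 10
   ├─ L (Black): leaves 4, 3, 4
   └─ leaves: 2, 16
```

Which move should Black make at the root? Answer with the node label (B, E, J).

B

C (Black): min(5, 20, 11) = 5
D (Black): min(6, 15, 1) = 1
B (White): max(5, 1, 0) = 5
F (Black): min(3, 10, 2, 16) = 2
G (Black): min(18, 20, 16) = 16
H (Black): min(2, 4, 14, 16) = 2
I (Black): min(11, 14, 9, 18) = 9
E (White): max(2, 16, 2, 9) = 16
K (Black): min(8, 16, 10) = 8
L (Black): min(4, 3, 4) = 3
J (White): max(8, 3, 2, 16) = 16
Root (Black): min(5, 16, 16) = 5
Black picks the child with the lowest value: B (value 5).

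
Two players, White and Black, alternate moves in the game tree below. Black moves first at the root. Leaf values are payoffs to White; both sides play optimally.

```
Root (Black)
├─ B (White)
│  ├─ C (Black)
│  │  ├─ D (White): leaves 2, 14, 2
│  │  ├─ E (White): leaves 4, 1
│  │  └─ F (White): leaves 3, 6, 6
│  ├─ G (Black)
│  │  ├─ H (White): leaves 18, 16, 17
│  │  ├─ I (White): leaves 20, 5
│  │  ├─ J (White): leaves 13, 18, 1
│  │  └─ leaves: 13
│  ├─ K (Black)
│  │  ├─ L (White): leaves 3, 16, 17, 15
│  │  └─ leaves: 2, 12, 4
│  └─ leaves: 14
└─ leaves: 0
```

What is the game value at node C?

D: max(2, 14, 2) = 14
E: max(4, 1) = 4
F: max(3, 6, 6) = 6
C: min(14, 4, 6) = 4

4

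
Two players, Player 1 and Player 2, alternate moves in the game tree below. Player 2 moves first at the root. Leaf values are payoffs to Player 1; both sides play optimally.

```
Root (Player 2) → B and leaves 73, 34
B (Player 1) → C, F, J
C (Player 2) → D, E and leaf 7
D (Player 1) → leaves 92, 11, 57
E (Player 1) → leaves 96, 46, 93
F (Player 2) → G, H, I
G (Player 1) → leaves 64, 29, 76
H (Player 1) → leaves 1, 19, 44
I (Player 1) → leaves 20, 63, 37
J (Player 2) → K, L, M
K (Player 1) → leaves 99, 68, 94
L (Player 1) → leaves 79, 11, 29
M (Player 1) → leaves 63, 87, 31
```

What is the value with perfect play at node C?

D: max(92, 11, 57) = 92
E: max(96, 46, 93) = 96
C: min(92, 96, 7) = 7

7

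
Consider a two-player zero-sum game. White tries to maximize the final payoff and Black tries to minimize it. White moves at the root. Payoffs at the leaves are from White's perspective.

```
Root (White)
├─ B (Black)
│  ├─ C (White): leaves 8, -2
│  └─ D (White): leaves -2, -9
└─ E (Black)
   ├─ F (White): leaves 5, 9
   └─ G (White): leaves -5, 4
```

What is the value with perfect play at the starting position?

C (White): max(8, -2) = 8
D (White): max(-2, -9) = -2
B (Black): min(8, -2) = -2
F (White): max(5, 9) = 9
G (White): max(-5, 4) = 4
E (Black): min(9, 4) = 4
Root (White): max(-2, 4) = 4

4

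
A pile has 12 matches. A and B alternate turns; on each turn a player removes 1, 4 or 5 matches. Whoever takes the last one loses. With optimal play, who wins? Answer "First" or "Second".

First

i:   0  1  2  3  4  5  6  7  8  9 10 11 12
     W  L  W  L  W  W  W  W  W  L  W  L  W
Position 12 is W, so the first player wins.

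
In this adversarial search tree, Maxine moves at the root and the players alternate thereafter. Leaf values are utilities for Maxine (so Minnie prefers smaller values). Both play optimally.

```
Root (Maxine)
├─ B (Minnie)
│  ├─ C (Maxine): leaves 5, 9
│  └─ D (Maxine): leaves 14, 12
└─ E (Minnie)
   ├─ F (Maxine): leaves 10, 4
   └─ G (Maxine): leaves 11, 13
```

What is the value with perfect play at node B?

9

C: max(5, 9) = 9
D: max(14, 12) = 14
B: min(9, 14) = 9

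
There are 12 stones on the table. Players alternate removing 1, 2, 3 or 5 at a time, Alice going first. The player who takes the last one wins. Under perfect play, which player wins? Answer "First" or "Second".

Second

i:   0  1  2  3  4  5  6  7  8  9 10 11 12
     L  W  W  W  L  W  W  W  L  W  W  W  L
Position 12 is L, so the second player wins.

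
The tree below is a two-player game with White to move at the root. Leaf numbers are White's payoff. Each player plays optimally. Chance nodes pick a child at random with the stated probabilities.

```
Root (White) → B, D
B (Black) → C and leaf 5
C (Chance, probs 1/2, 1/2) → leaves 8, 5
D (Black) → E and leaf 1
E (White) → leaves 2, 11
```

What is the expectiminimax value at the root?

5

C (Chance): 1/2·8 + 1/2·5 = 6.5
B (Black): min(6.5, 5) = 5
E (White): max(2, 11) = 11
D (Black): min(11, 1) = 1
Root (White): max(5, 1) = 5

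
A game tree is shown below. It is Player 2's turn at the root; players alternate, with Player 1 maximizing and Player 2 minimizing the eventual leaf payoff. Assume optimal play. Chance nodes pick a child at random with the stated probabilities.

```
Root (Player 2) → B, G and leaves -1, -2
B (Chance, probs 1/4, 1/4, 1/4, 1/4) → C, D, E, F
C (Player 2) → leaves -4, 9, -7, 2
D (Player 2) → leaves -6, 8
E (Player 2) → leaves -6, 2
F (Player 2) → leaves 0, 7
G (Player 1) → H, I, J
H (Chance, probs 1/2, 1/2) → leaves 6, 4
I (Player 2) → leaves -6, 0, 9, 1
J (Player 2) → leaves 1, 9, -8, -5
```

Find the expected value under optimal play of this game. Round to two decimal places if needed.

C (Player 2): min(-4, 9, -7, 2) = -7
D (Player 2): min(-6, 8) = -6
E (Player 2): min(-6, 2) = -6
F (Player 2): min(0, 7) = 0
B (Chance): 1/4·-7 + 1/4·-6 + 1/4·-6 + 1/4·0 = -4.75
H (Chance): 1/2·6 + 1/2·4 = 5
I (Player 2): min(-6, 0, 9, 1) = -6
J (Player 2): min(1, 9, -8, -5) = -8
G (Player 1): max(5, -6, -8) = 5
Root (Player 2): min(-4.75, 5, -1, -2) = -4.75

-4.75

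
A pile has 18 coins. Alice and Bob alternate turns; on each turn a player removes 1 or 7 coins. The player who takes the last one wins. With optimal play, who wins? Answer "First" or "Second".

Mark each pile size as W (mover wins) or L (mover loses):
i:   0  1  2  3  4  5  6  7  8  9 10 11 12 13 14 15 16 17 18
     L  W  L  W  L  W  L  W  L  W  L  W  L  W  L  W  L  W  L
Position 18 is L, so the second player wins.

Second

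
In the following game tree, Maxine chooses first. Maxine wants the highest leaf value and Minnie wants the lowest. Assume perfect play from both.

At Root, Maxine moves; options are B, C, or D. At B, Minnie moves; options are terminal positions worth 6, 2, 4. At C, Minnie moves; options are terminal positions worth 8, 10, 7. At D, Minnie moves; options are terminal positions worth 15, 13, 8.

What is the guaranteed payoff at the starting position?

B (Minnie): min(6, 2, 4) = 2
C (Minnie): min(8, 10, 7) = 7
D (Minnie): min(15, 13, 8) = 8
Root (Maxine): max(2, 7, 8) = 8

8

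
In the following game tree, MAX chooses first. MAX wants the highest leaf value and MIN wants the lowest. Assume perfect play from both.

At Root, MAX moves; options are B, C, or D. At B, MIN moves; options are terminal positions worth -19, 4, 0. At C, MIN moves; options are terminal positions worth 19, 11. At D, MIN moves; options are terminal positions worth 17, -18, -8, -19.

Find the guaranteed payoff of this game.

B (MIN): min(-19, 4, 0) = -19
C (MIN): min(19, 11) = 11
D (MIN): min(17, -18, -8, -19) = -19
Root (MAX): max(-19, 11, -19) = 11

11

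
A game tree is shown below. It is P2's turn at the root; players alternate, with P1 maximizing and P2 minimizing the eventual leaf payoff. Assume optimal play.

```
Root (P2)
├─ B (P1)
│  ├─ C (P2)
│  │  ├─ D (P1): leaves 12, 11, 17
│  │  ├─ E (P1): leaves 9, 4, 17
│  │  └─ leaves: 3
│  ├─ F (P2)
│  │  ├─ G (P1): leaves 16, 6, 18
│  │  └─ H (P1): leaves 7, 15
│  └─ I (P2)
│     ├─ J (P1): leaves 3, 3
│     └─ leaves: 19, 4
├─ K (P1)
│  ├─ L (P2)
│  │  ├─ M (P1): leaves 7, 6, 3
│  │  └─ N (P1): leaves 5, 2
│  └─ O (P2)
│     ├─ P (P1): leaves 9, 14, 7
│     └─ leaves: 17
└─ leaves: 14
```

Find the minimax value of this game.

D (P1): max(12, 11, 17) = 17
E (P1): max(9, 4, 17) = 17
C (P2): min(17, 17, 3) = 3
G (P1): max(16, 6, 18) = 18
H (P1): max(7, 15) = 15
F (P2): min(18, 15) = 15
J (P1): max(3, 3) = 3
I (P2): min(3, 19, 4) = 3
B (P1): max(3, 15, 3) = 15
M (P1): max(7, 6, 3) = 7
N (P1): max(5, 2) = 5
L (P2): min(7, 5) = 5
P (P1): max(9, 14, 7) = 14
O (P2): min(14, 17) = 14
K (P1): max(5, 14) = 14
Root (P2): min(15, 14, 14) = 14

14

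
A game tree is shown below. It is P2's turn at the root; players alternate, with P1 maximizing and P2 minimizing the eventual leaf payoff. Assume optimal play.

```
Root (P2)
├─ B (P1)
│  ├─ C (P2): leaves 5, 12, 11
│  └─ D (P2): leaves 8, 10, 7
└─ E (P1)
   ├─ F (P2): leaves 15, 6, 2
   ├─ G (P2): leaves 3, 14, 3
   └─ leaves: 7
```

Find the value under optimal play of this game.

7

C (P2): min(5, 12, 11) = 5
D (P2): min(8, 10, 7) = 7
B (P1): max(5, 7) = 7
F (P2): min(15, 6, 2) = 2
G (P2): min(3, 14, 3) = 3
E (P1): max(2, 3, 7) = 7
Root (P2): min(7, 7) = 7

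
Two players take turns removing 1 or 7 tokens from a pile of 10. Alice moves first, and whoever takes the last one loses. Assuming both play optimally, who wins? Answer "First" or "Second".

First

Compute winning (W) and losing (L) positions by backward induction:
i:   0  1  2  3  4  5  6  7  8  9 10
     W  L  W  L  W  L  W  L  W  L  W
Position 10 is W, so the first player wins.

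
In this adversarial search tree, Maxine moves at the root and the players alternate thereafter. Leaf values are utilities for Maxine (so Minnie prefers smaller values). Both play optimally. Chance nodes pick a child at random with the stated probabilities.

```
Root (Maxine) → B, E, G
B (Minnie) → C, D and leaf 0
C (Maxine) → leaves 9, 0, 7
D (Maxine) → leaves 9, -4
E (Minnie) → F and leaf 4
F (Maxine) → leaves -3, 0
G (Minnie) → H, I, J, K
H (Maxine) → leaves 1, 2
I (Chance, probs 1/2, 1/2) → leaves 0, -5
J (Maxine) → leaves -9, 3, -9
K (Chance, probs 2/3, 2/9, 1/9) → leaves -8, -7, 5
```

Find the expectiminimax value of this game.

C (Maxine): max(9, 0, 7) = 9
D (Maxine): max(9, -4) = 9
B (Minnie): min(9, 9, 0) = 0
F (Maxine): max(-3, 0) = 0
E (Minnie): min(0, 4) = 0
H (Maxine): max(1, 2) = 2
I (Chance): 1/2·0 + 1/2·-5 = -2.5
J (Maxine): max(-9, 3, -9) = 3
K (Chance): 2/3·-8 + 2/9·-7 + 1/9·5 = -6.33
G (Minnie): min(2, -2.5, 3, -6.33) = -6.33
Root (Maxine): max(0, 0, -6.33) = 0

0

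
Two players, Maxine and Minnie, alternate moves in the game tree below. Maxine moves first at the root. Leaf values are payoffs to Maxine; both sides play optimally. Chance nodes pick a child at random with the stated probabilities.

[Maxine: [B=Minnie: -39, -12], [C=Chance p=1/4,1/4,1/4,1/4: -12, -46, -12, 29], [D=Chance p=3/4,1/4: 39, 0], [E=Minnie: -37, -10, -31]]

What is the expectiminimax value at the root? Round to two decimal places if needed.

B (Minnie): min(-39, -12) = -39
C (Chance): 1/4·-12 + 1/4·-46 + 1/4·-12 + 1/4·29 = -10.25
D (Chance): 3/4·39 + 1/4·0 = 29.25
E (Minnie): min(-37, -10, -31) = -37
Root (Maxine): max(-39, -10.25, 29.25, -37) = 29.25

29.25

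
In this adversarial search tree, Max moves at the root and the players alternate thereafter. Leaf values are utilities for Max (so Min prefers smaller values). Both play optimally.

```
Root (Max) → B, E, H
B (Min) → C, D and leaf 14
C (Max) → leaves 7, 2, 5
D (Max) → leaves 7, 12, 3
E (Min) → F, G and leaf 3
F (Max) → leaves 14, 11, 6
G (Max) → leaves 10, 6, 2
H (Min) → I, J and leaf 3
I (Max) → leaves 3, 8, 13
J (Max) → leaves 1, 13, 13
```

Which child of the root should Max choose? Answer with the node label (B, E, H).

C (Max): max(7, 2, 5) = 7
D (Max): max(7, 12, 3) = 12
B (Min): min(7, 12, 14) = 7
F (Max): max(14, 11, 6) = 14
G (Max): max(10, 6, 2) = 10
E (Min): min(14, 10, 3) = 3
I (Max): max(3, 8, 13) = 13
J (Max): max(1, 13, 13) = 13
H (Min): min(13, 13, 3) = 3
Root (Max): max(7, 3, 3) = 7
Max picks the child with the highest value: B (value 7).

B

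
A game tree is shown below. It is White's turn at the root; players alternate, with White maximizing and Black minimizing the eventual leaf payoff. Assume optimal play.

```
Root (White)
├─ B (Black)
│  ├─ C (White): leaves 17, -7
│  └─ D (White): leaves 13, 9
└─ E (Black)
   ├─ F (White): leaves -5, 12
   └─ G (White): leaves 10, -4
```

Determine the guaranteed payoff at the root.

13

C (White): max(17, -7) = 17
D (White): max(13, 9) = 13
B (Black): min(17, 13) = 13
F (White): max(-5, 12) = 12
G (White): max(10, -4) = 10
E (Black): min(12, 10) = 10
Root (White): max(13, 10) = 13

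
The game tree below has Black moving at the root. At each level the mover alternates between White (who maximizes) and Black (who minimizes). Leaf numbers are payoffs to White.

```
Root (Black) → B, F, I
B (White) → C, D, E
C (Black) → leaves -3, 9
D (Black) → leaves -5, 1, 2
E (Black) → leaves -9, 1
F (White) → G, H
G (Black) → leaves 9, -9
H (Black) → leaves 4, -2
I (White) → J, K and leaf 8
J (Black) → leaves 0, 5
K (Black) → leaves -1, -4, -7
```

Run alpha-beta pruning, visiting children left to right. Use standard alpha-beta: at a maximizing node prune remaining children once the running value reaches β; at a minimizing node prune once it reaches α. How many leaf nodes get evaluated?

C [α=-∞,β=+∞]: v=-3
D [α=-3,β=+∞]: v=-5 after child 1 ≤ α → α-cutoff, skip 2
E [α=-3,β=+∞]: v=-9 after child 1 ≤ α → α-cutoff, skip 1
B [α=-∞,β=+∞]: v=-3
G [α=-∞,β=-3]: v=-9
H [α=-9,β=-3]: v=-2
F [α=-∞,β=-3]: v=-2
J [α=-∞,β=-3]: v=0
I [α=-∞,β=-3]: v=0 after child 1 ≥ β → β-cutoff, skip 2
Root [α=-∞,β=+∞]: v=-3
Leaves evaluated: 10 of 17.

10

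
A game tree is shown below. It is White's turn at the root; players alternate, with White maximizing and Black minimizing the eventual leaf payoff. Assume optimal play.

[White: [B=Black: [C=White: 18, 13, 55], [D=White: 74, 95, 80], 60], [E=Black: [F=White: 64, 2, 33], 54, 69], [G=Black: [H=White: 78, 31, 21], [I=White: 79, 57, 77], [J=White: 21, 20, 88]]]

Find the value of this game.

C (White): max(18, 13, 55) = 55
D (White): max(74, 95, 80) = 95
B (Black): min(55, 95, 60) = 55
F (White): max(64, 2, 33) = 64
E (Black): min(64, 54, 69) = 54
H (White): max(78, 31, 21) = 78
I (White): max(79, 57, 77) = 79
J (White): max(21, 20, 88) = 88
G (Black): min(78, 79, 88) = 78
Root (White): max(55, 54, 78) = 78

78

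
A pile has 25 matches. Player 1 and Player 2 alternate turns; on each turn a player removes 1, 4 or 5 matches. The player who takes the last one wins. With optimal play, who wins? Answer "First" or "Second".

Compute winning (W) and losing (L) positions by backward induction:
i:   0  1  2  3  4  5  6  7  8  9 10 11 12 13 14 15 16 17 18 19 20 21 22 23 24 25
     L  W  L  W  W  W  W  W  L  W  L  W  W  W  W  W  L  W  L  W  W  W  W  W  L  W
Position 25 is W, so the first player wins.

First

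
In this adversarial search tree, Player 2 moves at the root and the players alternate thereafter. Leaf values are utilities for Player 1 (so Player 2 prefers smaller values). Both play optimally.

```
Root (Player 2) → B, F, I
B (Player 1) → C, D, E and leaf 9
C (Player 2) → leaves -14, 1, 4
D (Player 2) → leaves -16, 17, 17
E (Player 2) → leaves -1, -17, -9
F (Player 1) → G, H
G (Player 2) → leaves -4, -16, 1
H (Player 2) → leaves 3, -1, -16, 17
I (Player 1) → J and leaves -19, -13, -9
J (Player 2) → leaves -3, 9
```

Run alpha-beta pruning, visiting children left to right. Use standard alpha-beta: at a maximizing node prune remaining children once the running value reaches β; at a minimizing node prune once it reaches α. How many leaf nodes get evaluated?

C [α=-∞,β=+∞]: v=-14
D [α=-14,β=+∞]: v=-16 after child 1 ≤ α → α-cutoff, skip 2
E [α=-14,β=+∞]: v=-17 after child 2 ≤ α → α-cutoff, skip 1
B [α=-∞,β=+∞]: v=9
G [α=-∞,β=9]: v=-16
H [α=-16,β=9]: v=-16 after child 3 ≤ α → α-cutoff, skip 1
F [α=-∞,β=9]: v=-16
J [α=-∞,β=-16]: v=-3
I [α=-∞,β=-16]: v=-3 after child 1 ≥ β → β-cutoff, skip 3
Root [α=-∞,β=+∞]: v=-16
Leaves evaluated: 15 of 22.

15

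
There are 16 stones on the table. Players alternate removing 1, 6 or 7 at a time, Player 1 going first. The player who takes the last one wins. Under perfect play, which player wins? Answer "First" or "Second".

i:   0  1  2  3  4  5  6  7  8  9 10 11 12 13 14 15 16
     L  W  L  W  L  W  W  W  W  W  W  W  L  W  L  W  L
Position 16 is L, so the second player wins.

Second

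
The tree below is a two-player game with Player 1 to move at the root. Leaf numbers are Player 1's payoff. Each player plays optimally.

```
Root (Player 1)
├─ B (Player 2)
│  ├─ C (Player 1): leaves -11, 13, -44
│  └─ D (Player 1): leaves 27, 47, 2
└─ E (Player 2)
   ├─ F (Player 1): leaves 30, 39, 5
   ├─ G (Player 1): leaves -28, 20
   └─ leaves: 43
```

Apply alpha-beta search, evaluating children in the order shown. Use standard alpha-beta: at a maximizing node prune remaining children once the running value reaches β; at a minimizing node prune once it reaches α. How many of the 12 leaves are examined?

C [α=-∞,β=+∞]: v=13
D [α=-∞,β=13]: v=27 after child 1 ≥ β → β-cutoff, skip 2
B [α=-∞,β=+∞]: v=13
F [α=13,β=+∞]: v=39
G [α=13,β=39]: v=20
E [α=13,β=+∞]: v=20
Root [α=-∞,β=+∞]: v=20
Leaves evaluated: 10 of 12.

10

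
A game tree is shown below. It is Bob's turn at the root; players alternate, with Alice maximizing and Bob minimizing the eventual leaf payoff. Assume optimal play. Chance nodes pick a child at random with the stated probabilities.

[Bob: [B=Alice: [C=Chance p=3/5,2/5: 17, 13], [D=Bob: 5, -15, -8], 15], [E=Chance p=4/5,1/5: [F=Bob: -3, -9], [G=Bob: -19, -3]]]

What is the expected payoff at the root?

C (Chance): 3/5·17 + 2/5·13 = 15.4
D (Bob): min(5, -15, -8) = -15
B (Alice): max(15.4, -15, 15) = 15.4
F (Bob): min(-3, -9) = -9
G (Bob): min(-19, -3) = -19
E (Chance): 4/5·-9 + 1/5·-19 = -11
Root (Bob): min(15.4, -11) = -11

-11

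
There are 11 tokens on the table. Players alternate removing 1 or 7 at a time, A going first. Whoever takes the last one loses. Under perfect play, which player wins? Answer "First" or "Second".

Second

Compute winning (W) and losing (L) positions by backward induction:
i:   0  1  2  3  4  5  6  7  8  9 10 11
     W  L  W  L  W  L  W  L  W  L  W  L
Position 11 is L, so the second player wins.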